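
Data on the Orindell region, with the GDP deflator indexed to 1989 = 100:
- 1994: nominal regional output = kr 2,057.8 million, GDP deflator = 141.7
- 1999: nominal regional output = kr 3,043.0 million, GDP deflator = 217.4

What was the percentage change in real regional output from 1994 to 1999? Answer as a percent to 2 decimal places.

-3.62%

Deflate each year: 1994 → 2057.8/1.417 = 1452.22; 1999 → 3043.0/2.174 = 1399.72.
So real regional output changed by 1399.72/1452.22 − 1 = -0.0362, i.e. -3.62%.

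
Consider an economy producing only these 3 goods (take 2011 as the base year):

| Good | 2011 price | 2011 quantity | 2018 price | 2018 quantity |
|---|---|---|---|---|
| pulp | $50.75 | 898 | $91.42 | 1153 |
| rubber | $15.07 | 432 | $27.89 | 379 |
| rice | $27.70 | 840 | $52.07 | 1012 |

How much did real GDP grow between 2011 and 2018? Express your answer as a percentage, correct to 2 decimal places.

Real GDP 2011 = Nominal GDP 2011 = 50.75·898 + 15.07·432 + 27.70·840 = 75351.74.
Real GDP 2018 (at 2011 prices) = 50.75·1153 + 15.07·379 + 27.70·1012 = 92258.68.
Real growth = 92258.68/75351.74 − 1 = 0.2244.

22.44%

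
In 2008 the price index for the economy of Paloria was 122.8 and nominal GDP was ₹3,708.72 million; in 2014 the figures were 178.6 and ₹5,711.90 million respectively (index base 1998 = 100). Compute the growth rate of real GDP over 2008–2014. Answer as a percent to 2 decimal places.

5.89%

Real GDP 2008 = 3708.72 / 1.228 = 3020.13.
Real GDP 2014 = 5711.90 / 1.786 = 3198.15.
Real growth = 3198.15 / 3020.13 − 1 = 0.0589.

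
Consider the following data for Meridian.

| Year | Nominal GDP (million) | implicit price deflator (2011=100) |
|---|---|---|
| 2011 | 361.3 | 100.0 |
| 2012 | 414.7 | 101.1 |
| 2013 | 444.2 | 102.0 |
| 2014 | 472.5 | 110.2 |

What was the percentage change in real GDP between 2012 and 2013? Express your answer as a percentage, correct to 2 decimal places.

6.17%

Real GDP 2012 = 414.7/1.011 = 410.19.
Real GDP 2013 = 444.2/1.020 = 435.49.
Change = 435.49/410.19 − 1 = 0.0617.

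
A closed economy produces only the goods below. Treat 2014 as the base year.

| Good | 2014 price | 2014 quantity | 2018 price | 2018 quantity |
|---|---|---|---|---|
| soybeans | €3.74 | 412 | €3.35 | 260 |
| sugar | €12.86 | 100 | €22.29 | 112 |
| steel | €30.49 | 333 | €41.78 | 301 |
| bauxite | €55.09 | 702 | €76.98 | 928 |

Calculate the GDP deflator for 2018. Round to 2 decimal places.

139.33

Nominal GDP 2018 = 3.35·260 + 22.29·112 + 41.78·301 + 76.98·928 = 87380.70.
Real GDP 2018 (at 2014 prices) = 3.74·260 + 12.86·112 + 30.49·301 + 55.09·928 = 62713.73.
Deflator = Nominal/Real × 100 = 87380.70/62713.73 × 100 = 139.333.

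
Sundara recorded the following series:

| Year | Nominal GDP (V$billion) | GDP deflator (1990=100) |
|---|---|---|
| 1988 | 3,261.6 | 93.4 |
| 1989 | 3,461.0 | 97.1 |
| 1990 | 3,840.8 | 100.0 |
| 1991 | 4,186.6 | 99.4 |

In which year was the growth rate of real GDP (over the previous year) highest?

1989: real = 3461.0/0.971 = 3564.37; growth vs 1988 (3492.08) = 2.07%.
1990: real = 3840.8/1.000 = 3840.80; growth vs 1989 (3564.37) = 7.76%.
1991: real = 4186.6/0.994 = 4211.87; growth vs 1990 (3840.80) = 9.66%.

1991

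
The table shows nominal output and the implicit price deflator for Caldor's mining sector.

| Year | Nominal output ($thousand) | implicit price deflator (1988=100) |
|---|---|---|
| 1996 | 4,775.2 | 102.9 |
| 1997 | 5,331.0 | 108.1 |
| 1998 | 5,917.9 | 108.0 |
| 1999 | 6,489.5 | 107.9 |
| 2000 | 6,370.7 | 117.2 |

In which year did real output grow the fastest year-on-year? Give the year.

1997: real = 5331.0/1.081 = 4931.54; growth vs 1996 (4640.62) = 6.27%.
1998: real = 5917.9/1.080 = 5479.54; growth vs 1997 (4931.54) = 11.11%.
1999: real = 6489.5/1.079 = 6014.37; growth vs 1998 (5479.54) = 9.76%.
2000: real = 6370.7/1.172 = 5435.75; growth vs 1999 (6014.37) = -9.62%.

1998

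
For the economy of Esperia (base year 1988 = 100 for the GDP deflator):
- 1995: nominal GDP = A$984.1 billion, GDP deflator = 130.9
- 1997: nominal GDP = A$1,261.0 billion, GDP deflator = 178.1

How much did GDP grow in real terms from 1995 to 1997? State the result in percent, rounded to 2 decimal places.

-5.82%

Real GDP 1995 = 984.1 / 1.309 = 751.80.
Real GDP 1997 = 1261.0 / 1.781 = 708.03.
Real growth = 708.03 / 751.80 − 1 = -0.0582.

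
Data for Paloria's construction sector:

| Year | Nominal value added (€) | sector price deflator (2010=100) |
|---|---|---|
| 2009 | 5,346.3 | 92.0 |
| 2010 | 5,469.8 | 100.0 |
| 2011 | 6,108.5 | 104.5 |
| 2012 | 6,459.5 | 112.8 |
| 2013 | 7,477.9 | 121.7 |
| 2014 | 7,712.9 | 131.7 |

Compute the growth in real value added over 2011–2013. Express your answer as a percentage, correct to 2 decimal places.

Real value added 2011 = 6108.5/1.045 = 5845.45.
Real value added 2013 = 7477.9/1.217 = 6144.54.
Change = 6144.54/5845.45 − 1 = 0.0512.

5.12%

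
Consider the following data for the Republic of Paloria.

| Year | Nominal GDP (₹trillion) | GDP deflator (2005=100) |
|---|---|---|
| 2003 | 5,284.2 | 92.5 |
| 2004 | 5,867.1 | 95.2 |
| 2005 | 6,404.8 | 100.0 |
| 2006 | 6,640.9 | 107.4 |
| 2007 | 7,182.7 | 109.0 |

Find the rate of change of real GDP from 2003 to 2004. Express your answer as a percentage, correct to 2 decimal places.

7.88%

Real GDP 2003 = 5284.2/0.925 = 5712.65.
Real GDP 2004 = 5867.1/0.952 = 6162.92.
Change = 6162.92/5712.65 − 1 = 0.0788.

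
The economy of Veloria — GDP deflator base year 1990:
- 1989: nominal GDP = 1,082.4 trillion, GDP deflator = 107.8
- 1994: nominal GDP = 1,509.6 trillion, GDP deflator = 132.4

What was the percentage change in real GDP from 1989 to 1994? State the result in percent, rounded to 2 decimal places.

Deflate each year: 1989 → 1082.4/1.078 = 1004.08; 1994 → 1509.6/1.324 = 1140.18.
So real GDP changed by 1140.18/1004.08 − 1 = 0.1355, i.e. 13.55%.

13.55%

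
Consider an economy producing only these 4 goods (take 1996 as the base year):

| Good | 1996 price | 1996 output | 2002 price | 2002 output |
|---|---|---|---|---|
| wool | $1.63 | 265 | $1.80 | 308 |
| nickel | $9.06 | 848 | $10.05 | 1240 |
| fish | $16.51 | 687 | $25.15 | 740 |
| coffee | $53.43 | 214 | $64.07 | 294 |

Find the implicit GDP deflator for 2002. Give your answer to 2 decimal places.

Nominal GDP 2002 = 1.80·308 + 10.05·1240 + 25.15·740 + 64.07·294 = 50463.98.
Real GDP 2002 (at 1996 prices) = 1.63·308 + 9.06·1240 + 16.51·740 + 53.43·294 = 39662.26.
Deflator = Nominal/Real × 100 = 50463.98/39662.26 × 100 = 127.234.

127.23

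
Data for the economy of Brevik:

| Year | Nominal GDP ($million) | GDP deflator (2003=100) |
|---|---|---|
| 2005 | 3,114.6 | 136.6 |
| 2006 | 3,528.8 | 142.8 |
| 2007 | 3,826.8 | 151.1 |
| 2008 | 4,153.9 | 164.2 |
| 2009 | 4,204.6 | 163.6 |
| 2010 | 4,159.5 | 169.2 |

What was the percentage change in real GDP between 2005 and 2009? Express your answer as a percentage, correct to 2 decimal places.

Real GDP 2005 = 3114.6/1.366 = 2280.09.
Real GDP 2009 = 4204.6/1.636 = 2570.05.
Change = 2570.05/2280.09 − 1 = 0.1272.

12.72%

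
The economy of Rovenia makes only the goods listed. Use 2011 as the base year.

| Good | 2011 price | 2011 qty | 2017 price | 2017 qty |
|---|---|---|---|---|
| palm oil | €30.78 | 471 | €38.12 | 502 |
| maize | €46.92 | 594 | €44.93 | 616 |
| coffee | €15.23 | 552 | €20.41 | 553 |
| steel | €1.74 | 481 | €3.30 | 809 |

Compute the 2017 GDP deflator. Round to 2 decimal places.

112.15

Nominal GDP 2017 = 38.12·502 + 44.93·616 + 20.41·553 + 3.30·809 = 60769.55.
Real GDP 2017 (at 2011 prices) = 30.78·502 + 46.92·616 + 15.23·553 + 1.74·809 = 54184.13.
Deflator = Nominal/Real × 100 = 60769.55/54184.13 × 100 = 112.154.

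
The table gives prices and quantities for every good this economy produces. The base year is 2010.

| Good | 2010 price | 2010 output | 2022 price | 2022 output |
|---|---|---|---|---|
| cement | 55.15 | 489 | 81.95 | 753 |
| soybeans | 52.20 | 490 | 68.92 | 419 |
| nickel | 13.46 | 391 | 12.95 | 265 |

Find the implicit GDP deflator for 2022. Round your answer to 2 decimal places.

140.39

Nominal GDP 2022 = 81.95·753 + 68.92·419 + 12.95·265 = 94017.58.
Real GDP 2022 (at 2010 prices) = 55.15·753 + 52.20·419 + 13.46·265 = 66966.65.
Deflator = Nominal/Real × 100 = 94017.58/66966.65 × 100 = 140.395.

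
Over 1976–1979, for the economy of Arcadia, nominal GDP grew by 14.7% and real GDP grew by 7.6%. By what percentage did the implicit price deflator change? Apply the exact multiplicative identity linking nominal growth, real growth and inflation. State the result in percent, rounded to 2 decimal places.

(1 + g_nom) = (1 + g_real)(1 + π), so π = 1.1470 / 1.0760 − 1 = 0.06599.

6.60%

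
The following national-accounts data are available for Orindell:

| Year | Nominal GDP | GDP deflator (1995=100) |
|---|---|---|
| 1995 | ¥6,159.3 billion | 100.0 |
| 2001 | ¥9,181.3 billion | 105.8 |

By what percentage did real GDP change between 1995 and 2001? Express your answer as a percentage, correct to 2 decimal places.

40.89%

Deflate each year: 1995 → 6159.3/1.000 = 6159.30; 2001 → 9181.3/1.058 = 8677.98.
So real GDP changed by 8677.98/6159.30 − 1 = 0.4089, i.e. 40.89%.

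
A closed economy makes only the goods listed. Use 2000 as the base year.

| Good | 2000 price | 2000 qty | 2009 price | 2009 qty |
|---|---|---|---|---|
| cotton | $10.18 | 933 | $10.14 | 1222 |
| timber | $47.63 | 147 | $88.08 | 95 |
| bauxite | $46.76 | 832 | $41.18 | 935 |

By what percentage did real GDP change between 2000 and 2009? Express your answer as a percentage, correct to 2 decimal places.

9.53%

Real GDP 2000 = Nominal GDP 2000 = 10.18·933 + 47.63·147 + 46.76·832 = 55403.87.
Real GDP 2009 (at 2000 prices) = 10.18·1222 + 47.63·95 + 46.76·935 = 60685.41.
Real growth = 60685.41/55403.87 − 1 = 0.0953.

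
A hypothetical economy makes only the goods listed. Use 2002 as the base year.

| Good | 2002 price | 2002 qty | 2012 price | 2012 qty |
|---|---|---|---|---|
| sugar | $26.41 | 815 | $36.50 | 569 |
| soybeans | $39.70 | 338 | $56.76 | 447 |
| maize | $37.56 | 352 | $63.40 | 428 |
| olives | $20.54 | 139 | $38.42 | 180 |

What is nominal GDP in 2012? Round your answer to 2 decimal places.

$80191.02

Nominal GDP 2012 = Σ (p_2012 × q_2012) = 36.50·569 + 56.76·447 + 63.40·428 + 38.42·180 = 80191.02.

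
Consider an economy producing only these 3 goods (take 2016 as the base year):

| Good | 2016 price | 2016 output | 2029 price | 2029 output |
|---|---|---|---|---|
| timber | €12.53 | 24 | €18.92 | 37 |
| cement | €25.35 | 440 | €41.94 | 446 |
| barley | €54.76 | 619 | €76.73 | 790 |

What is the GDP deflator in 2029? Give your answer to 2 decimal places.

Nominal GDP 2029 = 18.92·37 + 41.94·446 + 76.73·790 = 80021.98.
Real GDP 2029 (at 2016 prices) = 12.53·37 + 25.35·446 + 54.76·790 = 55030.11.
Deflator = Nominal/Real × 100 = 80021.98/55030.11 × 100 = 145.415.

145.41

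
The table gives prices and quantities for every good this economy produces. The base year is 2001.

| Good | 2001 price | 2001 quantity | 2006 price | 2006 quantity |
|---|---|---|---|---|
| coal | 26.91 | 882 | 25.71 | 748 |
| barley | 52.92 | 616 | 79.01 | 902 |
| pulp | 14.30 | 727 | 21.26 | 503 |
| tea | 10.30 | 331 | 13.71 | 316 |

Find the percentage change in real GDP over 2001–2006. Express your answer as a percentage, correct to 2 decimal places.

Real GDP 2001 = Nominal GDP 2001 = 26.91·882 + 52.92·616 + 14.30·727 + 10.30·331 = 70138.74.
Real GDP 2006 (at 2001 prices) = 26.91·748 + 52.92·902 + 14.30·503 + 10.30·316 = 78310.22.
Real growth = 78310.22/70138.74 − 1 = 0.1165.

11.65%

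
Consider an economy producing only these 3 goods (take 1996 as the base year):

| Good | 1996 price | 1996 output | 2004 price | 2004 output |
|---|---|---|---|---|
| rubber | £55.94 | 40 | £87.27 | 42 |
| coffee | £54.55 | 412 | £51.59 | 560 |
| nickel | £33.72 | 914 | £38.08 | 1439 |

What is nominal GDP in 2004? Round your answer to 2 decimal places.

Nominal GDP 2004 = Σ (p_2004 × q_2004) = 87.27·42 + 51.59·560 + 38.08·1439 = 87352.86.

£87352.86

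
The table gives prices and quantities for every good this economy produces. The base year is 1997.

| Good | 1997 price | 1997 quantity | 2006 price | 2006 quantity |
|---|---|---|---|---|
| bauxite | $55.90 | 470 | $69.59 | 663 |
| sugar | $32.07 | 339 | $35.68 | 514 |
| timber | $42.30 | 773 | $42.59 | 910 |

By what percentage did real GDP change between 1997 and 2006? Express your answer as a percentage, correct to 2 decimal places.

31.78%

Real GDP 1997 = Nominal GDP 1997 = 55.90·470 + 32.07·339 + 42.30·773 = 69842.63.
Real GDP 2006 (at 1997 prices) = 55.90·663 + 32.07·514 + 42.30·910 = 92038.68.
Real growth = 92038.68/69842.63 − 1 = 0.3178.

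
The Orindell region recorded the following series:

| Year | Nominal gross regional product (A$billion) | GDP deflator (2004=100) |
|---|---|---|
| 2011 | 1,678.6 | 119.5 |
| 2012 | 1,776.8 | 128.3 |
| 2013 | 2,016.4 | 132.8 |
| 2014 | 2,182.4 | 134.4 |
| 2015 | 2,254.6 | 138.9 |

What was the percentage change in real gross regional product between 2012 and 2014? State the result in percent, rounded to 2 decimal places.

Real gross regional product 2012 = 1776.8/1.283 = 1384.88.
Real gross regional product 2014 = 2182.4/1.344 = 1623.81.
Change = 1623.81/1384.88 − 1 = 0.1725.

17.25%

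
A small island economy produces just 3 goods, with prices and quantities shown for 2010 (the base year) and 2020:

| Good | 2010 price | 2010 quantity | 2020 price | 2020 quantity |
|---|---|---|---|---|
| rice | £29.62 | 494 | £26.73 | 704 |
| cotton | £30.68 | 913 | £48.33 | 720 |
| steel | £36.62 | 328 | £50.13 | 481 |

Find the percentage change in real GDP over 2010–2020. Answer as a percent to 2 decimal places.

Real GDP 2010 = Nominal GDP 2010 = 29.62·494 + 30.68·913 + 36.62·328 = 54654.48.
Real GDP 2020 (at 2010 prices) = 29.62·704 + 30.68·720 + 36.62·481 = 60556.30.
Real growth = 60556.30/54654.48 − 1 = 0.1080.

10.80%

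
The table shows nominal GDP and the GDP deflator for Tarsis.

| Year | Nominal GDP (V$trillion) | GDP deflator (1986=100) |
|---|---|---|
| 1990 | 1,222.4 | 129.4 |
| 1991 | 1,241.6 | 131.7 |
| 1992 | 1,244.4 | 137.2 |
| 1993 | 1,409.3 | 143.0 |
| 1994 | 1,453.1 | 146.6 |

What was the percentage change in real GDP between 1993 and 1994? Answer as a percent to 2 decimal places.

0.58%

Real GDP 1993 = 1409.3/1.430 = 985.52.
Real GDP 1994 = 1453.1/1.466 = 991.20.
Change = 991.20/985.52 − 1 = 0.0058.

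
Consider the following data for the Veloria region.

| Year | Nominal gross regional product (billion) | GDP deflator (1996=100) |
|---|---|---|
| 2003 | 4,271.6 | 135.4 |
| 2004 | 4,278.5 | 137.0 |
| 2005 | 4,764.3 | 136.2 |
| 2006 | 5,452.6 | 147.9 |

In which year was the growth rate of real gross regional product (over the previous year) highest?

2005

2004: real = 4278.5/1.370 = 3122.99; growth vs 2003 (3154.80) = -1.01%.
2005: real = 4764.3/1.362 = 3498.02; growth vs 2004 (3122.99) = 12.01%.
2006: real = 5452.6/1.479 = 3686.68; growth vs 2005 (3498.02) = 5.39%.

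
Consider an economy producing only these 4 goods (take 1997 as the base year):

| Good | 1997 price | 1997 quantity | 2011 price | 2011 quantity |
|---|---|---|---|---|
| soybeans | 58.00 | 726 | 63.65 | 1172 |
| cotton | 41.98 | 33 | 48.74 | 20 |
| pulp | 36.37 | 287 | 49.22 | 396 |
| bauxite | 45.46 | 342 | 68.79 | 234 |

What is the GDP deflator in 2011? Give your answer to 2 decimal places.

Nominal GDP 2011 = 63.65·1172 + 48.74·20 + 49.22·396 + 68.79·234 = 111160.58.
Real GDP 2011 (at 1997 prices) = 58.00·1172 + 41.98·20 + 36.37·396 + 45.46·234 = 93855.76.
Deflator = Nominal/Real × 100 = 111160.58/93855.76 × 100 = 118.438.

118.44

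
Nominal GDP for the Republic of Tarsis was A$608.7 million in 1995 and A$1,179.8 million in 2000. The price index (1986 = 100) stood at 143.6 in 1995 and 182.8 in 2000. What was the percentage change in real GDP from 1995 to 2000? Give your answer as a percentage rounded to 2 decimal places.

52.26%

Deflate each year: 1995 → 608.7/1.436 = 423.89; 2000 → 1179.8/1.828 = 645.40.
So real GDP changed by 645.40/423.89 − 1 = 0.5226, i.e. 52.26%.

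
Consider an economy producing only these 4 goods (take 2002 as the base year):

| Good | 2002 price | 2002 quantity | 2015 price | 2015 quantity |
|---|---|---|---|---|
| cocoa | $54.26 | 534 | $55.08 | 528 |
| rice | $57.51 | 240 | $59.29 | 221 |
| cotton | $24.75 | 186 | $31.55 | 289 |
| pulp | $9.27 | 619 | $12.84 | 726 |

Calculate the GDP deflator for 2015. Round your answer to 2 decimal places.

109.75

Nominal GDP 2015 = 55.08·528 + 59.29·221 + 31.55·289 + 12.84·726 = 60625.12.
Real GDP 2015 (at 2002 prices) = 54.26·528 + 57.51·221 + 24.75·289 + 9.27·726 = 55241.76.
Deflator = Nominal/Real × 100 = 60625.12/55241.76 × 100 = 109.745.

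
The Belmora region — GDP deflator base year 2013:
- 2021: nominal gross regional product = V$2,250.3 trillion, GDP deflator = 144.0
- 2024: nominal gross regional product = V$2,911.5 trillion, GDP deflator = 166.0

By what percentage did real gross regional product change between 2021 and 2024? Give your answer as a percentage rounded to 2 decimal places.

Deflate each year: 2021 → 2250.3/1.440 = 1562.71; 2024 → 2911.5/1.660 = 1753.92.
So real gross regional product changed by 1753.92/1562.71 − 1 = 0.1224, i.e. 12.24%.

12.24%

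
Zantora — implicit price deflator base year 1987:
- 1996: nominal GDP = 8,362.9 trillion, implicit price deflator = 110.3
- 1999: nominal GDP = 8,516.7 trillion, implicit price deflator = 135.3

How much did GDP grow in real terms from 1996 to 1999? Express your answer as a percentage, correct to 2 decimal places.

-16.98%

Deflate each year: 1996 → 8362.9/1.103 = 7581.96; 1999 → 8516.7/1.353 = 6294.68.
So real GDP changed by 6294.68/7581.96 − 1 = -0.1698, i.e. -16.98%.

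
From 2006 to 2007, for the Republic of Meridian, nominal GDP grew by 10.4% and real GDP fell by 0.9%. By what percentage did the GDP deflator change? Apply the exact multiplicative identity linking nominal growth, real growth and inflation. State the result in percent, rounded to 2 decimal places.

(1 + g_nom) = (1 + g_real)(1 + π), so π = 1.1040 / 0.9910 − 1 = 0.11403.

11.40%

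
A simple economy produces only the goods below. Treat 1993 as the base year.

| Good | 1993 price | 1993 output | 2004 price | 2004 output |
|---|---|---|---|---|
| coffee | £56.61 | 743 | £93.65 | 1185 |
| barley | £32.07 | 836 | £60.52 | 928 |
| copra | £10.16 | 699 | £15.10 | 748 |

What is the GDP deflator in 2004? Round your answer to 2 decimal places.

170.84

Nominal GDP 2004 = 93.65·1185 + 60.52·928 + 15.10·748 = 178432.61.
Real GDP 2004 (at 1993 prices) = 56.61·1185 + 32.07·928 + 10.16·748 = 104443.49.
Deflator = Nominal/Real × 100 = 178432.61/104443.49 × 100 = 170.841.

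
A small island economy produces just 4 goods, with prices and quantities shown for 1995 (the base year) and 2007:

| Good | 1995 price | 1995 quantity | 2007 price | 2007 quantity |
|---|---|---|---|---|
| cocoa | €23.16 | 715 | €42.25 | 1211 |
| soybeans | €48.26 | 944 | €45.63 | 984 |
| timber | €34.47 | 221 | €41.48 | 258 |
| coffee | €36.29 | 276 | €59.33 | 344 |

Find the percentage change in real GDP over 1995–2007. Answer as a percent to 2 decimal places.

21.52%

Real GDP 1995 = Nominal GDP 1995 = 23.16·715 + 48.26·944 + 34.47·221 + 36.29·276 = 79750.75.
Real GDP 2007 (at 1995 prices) = 23.16·1211 + 48.26·984 + 34.47·258 + 36.29·344 = 96911.62.
Real growth = 96911.62/79750.75 − 1 = 0.2152.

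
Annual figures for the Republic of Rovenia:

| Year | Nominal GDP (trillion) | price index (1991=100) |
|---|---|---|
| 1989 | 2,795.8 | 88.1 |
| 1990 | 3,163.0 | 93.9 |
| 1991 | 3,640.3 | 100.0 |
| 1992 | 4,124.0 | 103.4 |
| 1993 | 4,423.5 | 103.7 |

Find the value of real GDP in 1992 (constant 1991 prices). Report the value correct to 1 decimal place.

3,988.4 trillion

Real GDP 1992 = 4124.0 / 1.034 = 3988.39.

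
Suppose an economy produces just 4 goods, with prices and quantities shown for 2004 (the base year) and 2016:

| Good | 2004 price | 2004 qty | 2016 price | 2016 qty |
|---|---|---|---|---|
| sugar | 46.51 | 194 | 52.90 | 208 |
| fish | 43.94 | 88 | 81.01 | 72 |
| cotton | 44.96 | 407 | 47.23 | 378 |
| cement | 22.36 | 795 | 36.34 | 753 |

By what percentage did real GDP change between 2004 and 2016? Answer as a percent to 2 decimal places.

Real GDP 2004 = Nominal GDP 2004 = 46.51·194 + 43.94·88 + 44.96·407 + 22.36·795 = 48964.58.
Real GDP 2016 (at 2004 prices) = 46.51·208 + 43.94·72 + 44.96·378 + 22.36·753 = 46669.72.
Real growth = 46669.72/48964.58 − 1 = -0.0469.

-4.69%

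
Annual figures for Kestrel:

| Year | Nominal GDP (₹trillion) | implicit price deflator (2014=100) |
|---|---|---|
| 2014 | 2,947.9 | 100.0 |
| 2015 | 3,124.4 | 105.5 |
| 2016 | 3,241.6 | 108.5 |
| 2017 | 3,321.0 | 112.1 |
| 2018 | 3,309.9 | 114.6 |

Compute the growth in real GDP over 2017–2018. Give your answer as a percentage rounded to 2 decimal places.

-2.51%

Real GDP 2017 = 3321.0/1.121 = 2962.53.
Real GDP 2018 = 3309.9/1.146 = 2888.22.
Change = 2888.22/2962.53 − 1 = -0.0251.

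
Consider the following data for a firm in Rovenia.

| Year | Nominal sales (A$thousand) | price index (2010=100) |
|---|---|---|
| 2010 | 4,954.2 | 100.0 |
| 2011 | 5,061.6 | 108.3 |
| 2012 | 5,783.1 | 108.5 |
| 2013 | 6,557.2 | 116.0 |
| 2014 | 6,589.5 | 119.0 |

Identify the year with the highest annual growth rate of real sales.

2011: real = 5061.6/1.083 = 4673.68; growth vs 2010 (4954.20) = -5.66%.
2012: real = 5783.1/1.085 = 5330.05; growth vs 2011 (4673.68) = 14.04%.
2013: real = 6557.2/1.160 = 5652.76; growth vs 2012 (5330.05) = 6.05%.
2014: real = 6589.5/1.190 = 5537.39; growth vs 2013 (5652.76) = -2.04%.

2012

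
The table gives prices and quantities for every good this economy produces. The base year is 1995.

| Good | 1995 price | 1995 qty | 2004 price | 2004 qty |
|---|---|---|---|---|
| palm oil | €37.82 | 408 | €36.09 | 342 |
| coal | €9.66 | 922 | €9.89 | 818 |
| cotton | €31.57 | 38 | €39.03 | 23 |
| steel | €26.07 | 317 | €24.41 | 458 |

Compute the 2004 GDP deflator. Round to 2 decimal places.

97.04

Nominal GDP 2004 = 36.09·342 + 9.89·818 + 39.03·23 + 24.41·458 = 32510.27.
Real GDP 2004 (at 1995 prices) = 37.82·342 + 9.66·818 + 31.57·23 + 26.07·458 = 33502.49.
Deflator = Nominal/Real × 100 = 32510.27/33502.49 × 100 = 97.038.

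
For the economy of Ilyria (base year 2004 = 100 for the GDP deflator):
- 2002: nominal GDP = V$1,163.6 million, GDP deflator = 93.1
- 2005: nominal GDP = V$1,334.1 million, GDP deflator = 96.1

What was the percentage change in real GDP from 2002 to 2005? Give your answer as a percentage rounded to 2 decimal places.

Real GDP 2002 = 1163.6 / 0.931 = 1249.84.
Real GDP 2005 = 1334.1 / 0.961 = 1388.24.
Real growth = 1388.24 / 1249.84 − 1 = 0.1107.

11.07%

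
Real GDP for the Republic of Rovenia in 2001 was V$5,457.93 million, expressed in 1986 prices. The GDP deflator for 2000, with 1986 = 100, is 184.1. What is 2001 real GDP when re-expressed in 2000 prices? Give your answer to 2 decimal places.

V$10,048.05 million

Real GDP in 2000 prices = Real GDP in 1986 prices × (P_2000/P_1986) = 5457.93 × 1.841 = 10048.05.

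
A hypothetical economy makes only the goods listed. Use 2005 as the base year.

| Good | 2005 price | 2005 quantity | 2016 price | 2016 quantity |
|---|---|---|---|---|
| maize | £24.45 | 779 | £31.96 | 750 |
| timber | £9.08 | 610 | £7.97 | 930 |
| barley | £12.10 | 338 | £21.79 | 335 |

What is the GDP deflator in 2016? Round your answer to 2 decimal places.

Nominal GDP 2016 = 31.96·750 + 7.97·930 + 21.79·335 = 38681.75.
Real GDP 2016 (at 2005 prices) = 24.45·750 + 9.08·930 + 12.10·335 = 30835.40.
Deflator = Nominal/Real × 100 = 38681.75/30835.40 × 100 = 125.446.

125.45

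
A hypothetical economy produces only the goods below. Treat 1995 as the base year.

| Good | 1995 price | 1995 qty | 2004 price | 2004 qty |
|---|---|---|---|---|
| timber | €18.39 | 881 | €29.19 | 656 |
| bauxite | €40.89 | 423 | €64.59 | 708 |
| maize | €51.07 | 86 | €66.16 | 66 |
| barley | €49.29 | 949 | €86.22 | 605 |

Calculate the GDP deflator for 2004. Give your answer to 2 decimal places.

Nominal GDP 2004 = 29.19·656 + 64.59·708 + 66.16·66 + 86.22·605 = 121408.02.
Real GDP 2004 (at 1995 prices) = 18.39·656 + 40.89·708 + 51.07·66 + 49.29·605 = 74205.03.
Deflator = Nominal/Real × 100 = 121408.02/74205.03 × 100 = 163.612.

163.61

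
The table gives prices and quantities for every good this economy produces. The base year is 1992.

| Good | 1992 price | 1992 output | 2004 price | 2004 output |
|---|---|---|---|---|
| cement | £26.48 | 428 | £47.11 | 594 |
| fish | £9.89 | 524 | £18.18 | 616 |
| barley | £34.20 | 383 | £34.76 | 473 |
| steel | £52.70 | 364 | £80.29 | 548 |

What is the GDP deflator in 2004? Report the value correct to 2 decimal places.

148.96

Nominal GDP 2004 = 47.11·594 + 18.18·616 + 34.76·473 + 80.29·548 = 99622.62.
Real GDP 2004 (at 1992 prices) = 26.48·594 + 9.89·616 + 34.20·473 + 52.70·548 = 66877.56.
Deflator = Nominal/Real × 100 = 99622.62/66877.56 × 100 = 148.963.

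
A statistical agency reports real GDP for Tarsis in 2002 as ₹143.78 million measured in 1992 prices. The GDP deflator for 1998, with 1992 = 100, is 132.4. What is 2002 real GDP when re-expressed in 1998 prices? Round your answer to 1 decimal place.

₹190.4 million

Real GDP in 1998 prices = Real GDP in 1992 prices × (P_1998/P_1992) = 143.78 × 1.324 = 190.36.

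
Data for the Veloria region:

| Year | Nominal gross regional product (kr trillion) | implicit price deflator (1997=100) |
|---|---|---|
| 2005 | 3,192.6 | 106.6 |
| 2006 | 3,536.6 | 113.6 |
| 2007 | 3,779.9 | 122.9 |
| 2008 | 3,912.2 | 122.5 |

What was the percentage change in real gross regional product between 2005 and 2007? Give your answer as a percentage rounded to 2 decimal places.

2.69%

Real gross regional product 2005 = 3192.6/1.066 = 2994.93.
Real gross regional product 2007 = 3779.9/1.229 = 3075.59.
Change = 3075.59/2994.93 − 1 = 0.0269.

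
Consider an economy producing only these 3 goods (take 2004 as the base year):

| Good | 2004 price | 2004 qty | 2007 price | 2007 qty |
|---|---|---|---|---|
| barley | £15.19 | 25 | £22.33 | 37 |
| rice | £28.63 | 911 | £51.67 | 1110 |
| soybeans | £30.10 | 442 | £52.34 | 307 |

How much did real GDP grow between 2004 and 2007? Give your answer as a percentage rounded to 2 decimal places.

4.57%

Real GDP 2004 = Nominal GDP 2004 = 15.19·25 + 28.63·911 + 30.10·442 = 39765.88.
Real GDP 2007 (at 2004 prices) = 15.19·37 + 28.63·1110 + 30.10·307 = 41582.03.
Real growth = 41582.03/39765.88 − 1 = 0.0457.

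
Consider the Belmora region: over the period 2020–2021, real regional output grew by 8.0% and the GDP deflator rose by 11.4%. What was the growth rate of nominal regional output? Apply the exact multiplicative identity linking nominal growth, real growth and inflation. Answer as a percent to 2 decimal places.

20.31%

(1 + g_nom) = (1 + g_real)(1 + π) = 1.0800 × 1.1140 = 1.20312.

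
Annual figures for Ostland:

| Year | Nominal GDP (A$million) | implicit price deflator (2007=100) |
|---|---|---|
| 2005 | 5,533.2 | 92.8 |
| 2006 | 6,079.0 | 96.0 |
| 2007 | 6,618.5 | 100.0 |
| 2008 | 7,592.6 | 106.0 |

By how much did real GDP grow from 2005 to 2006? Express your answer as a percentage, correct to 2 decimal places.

Real GDP 2005 = 5533.2/0.928 = 5962.50.
Real GDP 2006 = 6079.0/0.960 = 6332.29.
Change = 6332.29/5962.50 − 1 = 0.0620.

6.20%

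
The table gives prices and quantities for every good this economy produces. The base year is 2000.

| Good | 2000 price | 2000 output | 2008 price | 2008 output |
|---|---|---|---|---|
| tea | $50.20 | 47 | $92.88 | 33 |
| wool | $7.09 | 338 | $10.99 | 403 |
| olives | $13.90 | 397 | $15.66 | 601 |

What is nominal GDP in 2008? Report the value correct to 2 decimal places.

Nominal GDP 2008 = Σ (p_2008 × q_2008) = 92.88·33 + 10.99·403 + 15.66·601 = 16905.67.

$16905.67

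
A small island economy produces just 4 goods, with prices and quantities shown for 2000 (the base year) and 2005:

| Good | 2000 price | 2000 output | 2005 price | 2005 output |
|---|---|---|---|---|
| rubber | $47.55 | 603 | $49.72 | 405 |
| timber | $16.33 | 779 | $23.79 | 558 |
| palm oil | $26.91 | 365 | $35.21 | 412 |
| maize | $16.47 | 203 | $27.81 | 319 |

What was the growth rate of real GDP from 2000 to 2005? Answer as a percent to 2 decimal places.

Real GDP 2000 = Nominal GDP 2000 = 47.55·603 + 16.33·779 + 26.91·365 + 16.47·203 = 54559.28.
Real GDP 2005 (at 2000 prices) = 47.55·405 + 16.33·558 + 26.91·412 + 16.47·319 = 44710.74.
Real growth = 44710.74/54559.28 − 1 = -0.1805.

-18.05%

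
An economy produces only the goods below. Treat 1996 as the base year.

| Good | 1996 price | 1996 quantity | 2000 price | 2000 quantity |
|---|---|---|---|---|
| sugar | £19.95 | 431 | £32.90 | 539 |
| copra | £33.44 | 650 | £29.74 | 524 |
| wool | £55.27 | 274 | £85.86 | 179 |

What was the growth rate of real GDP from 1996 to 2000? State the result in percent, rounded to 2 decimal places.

-16.07%

Real GDP 1996 = Nominal GDP 1996 = 19.95·431 + 33.44·650 + 55.27·274 = 45478.43.
Real GDP 2000 (at 1996 prices) = 19.95·539 + 33.44·524 + 55.27·179 = 38168.94.
Real growth = 38168.94/45478.43 − 1 = -0.1607.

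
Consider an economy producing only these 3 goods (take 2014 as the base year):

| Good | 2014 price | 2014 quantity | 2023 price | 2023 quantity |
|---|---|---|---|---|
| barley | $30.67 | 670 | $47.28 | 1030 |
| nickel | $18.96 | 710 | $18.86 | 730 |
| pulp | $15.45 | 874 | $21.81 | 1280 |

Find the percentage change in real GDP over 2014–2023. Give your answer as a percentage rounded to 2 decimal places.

Real GDP 2014 = Nominal GDP 2014 = 30.67·670 + 18.96·710 + 15.45·874 = 47513.80.
Real GDP 2023 (at 2014 prices) = 30.67·1030 + 18.96·730 + 15.45·1280 = 65206.90.
Real growth = 65206.90/47513.80 − 1 = 0.3724.

37.24%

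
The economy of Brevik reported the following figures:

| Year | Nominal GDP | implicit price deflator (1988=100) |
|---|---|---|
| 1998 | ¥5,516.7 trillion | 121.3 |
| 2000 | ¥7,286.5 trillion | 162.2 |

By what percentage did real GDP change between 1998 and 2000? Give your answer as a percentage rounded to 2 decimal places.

-1.22%

Deflate each year: 1998 → 5516.7/1.213 = 4547.98; 2000 → 7286.5/1.622 = 4492.29.
So real GDP changed by 4492.29/4547.98 − 1 = -0.0122, i.e. -1.22%.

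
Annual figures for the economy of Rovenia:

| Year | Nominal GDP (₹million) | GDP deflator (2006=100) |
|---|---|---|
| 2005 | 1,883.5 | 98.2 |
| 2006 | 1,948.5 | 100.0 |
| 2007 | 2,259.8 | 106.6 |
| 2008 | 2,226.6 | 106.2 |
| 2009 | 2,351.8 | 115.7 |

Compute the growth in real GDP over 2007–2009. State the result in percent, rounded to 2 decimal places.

Real GDP 2007 = 2259.8/1.066 = 2119.89.
Real GDP 2009 = 2351.8/1.157 = 2032.67.
Change = 2032.67/2119.89 − 1 = -0.0411.

-4.11%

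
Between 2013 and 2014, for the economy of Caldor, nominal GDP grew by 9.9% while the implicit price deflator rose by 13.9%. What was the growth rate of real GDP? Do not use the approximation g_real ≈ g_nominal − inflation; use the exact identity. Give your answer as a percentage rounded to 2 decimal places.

-3.51%

(1 + g_nom) = (1 + g_real)(1 + π), so g_real = 1.0990 / 1.1390 − 1 = -0.03512.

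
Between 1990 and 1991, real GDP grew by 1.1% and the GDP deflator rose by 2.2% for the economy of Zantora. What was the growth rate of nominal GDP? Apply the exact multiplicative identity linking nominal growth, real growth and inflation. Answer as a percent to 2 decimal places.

3.32%

(1 + g_nom) = (1 + g_real)(1 + π) = 1.0110 × 1.0220 = 1.03324.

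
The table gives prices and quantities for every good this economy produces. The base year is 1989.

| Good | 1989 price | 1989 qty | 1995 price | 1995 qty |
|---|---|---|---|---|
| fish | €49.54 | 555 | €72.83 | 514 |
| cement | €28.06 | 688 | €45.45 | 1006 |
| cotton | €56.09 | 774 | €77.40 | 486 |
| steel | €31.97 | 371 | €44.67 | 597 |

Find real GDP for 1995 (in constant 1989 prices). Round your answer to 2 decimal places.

€100037.75

Real GDP 1995 = Σ (p_1989 × q_1995) = 49.54·514 + 28.06·1006 + 56.09·486 + 31.97·597 = 100037.75.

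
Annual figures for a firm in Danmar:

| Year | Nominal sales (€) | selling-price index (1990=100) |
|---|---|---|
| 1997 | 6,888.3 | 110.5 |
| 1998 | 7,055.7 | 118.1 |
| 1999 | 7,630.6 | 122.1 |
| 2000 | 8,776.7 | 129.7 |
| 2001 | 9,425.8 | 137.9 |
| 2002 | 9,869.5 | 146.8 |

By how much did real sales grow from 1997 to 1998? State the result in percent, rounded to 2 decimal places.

Real sales 1997 = 6888.3/1.105 = 6233.76.
Real sales 1998 = 7055.7/1.181 = 5974.34.
Change = 5974.34/6233.76 − 1 = -0.0416.

-4.16%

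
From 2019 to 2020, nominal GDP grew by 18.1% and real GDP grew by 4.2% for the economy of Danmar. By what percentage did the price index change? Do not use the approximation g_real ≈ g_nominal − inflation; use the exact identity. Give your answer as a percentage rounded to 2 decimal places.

13.34%

(1 + g_nom) = (1 + g_real)(1 + π), so π = 1.1810 / 1.0420 − 1 = 0.13340.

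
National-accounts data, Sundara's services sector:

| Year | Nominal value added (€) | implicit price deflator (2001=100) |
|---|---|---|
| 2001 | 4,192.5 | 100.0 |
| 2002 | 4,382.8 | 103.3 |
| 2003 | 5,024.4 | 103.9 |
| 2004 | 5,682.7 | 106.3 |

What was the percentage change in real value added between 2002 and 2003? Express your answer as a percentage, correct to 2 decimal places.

13.98%

Real value added 2002 = 4382.8/1.033 = 4242.79.
Real value added 2003 = 5024.4/1.039 = 4835.80.
Change = 4835.80/4242.79 − 1 = 0.1398.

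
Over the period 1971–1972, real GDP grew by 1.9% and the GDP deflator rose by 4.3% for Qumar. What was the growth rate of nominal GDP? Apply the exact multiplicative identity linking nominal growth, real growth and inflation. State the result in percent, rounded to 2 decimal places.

(1 + g_nom) = (1 + g_real)(1 + π) = 1.0190 × 1.0430 = 1.06282.

6.28%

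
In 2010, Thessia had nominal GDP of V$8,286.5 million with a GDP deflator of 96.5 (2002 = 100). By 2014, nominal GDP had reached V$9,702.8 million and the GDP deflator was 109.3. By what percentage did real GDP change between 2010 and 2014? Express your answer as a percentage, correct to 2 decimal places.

Deflate each year: 2010 → 8286.5/0.965 = 8587.05; 2014 → 9702.8/1.093 = 8877.22.
So real GDP changed by 8877.22/8587.05 − 1 = 0.0338, i.e. 3.38%.

3.38%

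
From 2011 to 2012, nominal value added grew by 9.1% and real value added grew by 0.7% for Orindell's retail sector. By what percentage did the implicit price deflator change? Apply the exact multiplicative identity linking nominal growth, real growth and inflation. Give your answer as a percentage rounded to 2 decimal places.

8.34%

(1 + g_nom) = (1 + g_real)(1 + π), so π = 1.0910 / 1.0070 − 1 = 0.08342.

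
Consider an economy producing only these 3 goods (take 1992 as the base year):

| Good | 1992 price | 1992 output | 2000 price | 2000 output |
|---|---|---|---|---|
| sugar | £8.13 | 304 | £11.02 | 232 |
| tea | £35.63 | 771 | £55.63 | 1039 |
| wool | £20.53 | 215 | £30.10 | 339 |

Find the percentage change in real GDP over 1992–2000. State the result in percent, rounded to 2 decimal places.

Real GDP 1992 = Nominal GDP 1992 = 8.13·304 + 35.63·771 + 20.53·215 = 34356.20.
Real GDP 2000 (at 1992 prices) = 8.13·232 + 35.63·1039 + 20.53·339 = 45865.40.
Real growth = 45865.40/34356.20 − 1 = 0.3350.

33.50%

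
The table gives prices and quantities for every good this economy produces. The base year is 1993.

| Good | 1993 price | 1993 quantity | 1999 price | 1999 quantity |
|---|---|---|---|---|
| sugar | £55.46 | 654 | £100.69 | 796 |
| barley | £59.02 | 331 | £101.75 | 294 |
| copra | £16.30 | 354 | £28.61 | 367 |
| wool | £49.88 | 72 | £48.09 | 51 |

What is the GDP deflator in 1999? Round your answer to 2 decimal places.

Nominal GDP 1999 = 100.69·796 + 101.75·294 + 28.61·367 + 48.09·51 = 123016.20.
Real GDP 1999 (at 1993 prices) = 55.46·796 + 59.02·294 + 16.30·367 + 49.88·51 = 70024.02.
Deflator = Nominal/Real × 100 = 123016.20/70024.02 × 100 = 175.677.

175.68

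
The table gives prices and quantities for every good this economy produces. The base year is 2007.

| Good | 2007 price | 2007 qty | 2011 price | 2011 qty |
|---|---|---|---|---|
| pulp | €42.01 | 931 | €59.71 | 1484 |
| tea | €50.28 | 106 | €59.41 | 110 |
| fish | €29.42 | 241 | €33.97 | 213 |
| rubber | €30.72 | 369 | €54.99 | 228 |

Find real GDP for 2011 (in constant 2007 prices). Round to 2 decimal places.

Real GDP 2011 = Σ (p_2007 × q_2011) = 42.01·1484 + 50.28·110 + 29.42·213 + 30.72·228 = 81144.26.

€81144.26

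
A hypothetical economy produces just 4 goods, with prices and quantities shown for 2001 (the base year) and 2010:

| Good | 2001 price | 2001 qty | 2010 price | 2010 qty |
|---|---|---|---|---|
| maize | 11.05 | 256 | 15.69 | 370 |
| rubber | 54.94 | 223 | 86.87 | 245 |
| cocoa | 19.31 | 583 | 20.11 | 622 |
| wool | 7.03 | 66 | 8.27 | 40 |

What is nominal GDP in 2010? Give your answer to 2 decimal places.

Nominal GDP 2010 = Σ (p_2010 × q_2010) = 15.69·370 + 86.87·245 + 20.11·622 + 8.27·40 = 39927.67.

39927.67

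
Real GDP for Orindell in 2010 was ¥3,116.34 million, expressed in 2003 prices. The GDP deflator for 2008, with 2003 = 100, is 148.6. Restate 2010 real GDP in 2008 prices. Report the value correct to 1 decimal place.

¥4,630.9 million

Real GDP in 2008 prices = Real GDP in 2003 prices × (P_2008/P_2003) = 3116.34 × 1.486 = 4630.88.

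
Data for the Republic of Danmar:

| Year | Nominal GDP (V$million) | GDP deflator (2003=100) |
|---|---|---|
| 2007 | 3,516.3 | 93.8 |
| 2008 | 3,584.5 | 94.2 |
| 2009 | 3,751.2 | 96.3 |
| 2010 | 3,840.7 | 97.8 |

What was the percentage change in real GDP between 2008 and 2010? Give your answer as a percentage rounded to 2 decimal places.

Real GDP 2008 = 3584.5/0.942 = 3805.20.
Real GDP 2010 = 3840.7/0.978 = 3927.10.
Change = 3927.10/3805.20 − 1 = 0.0320.

3.20%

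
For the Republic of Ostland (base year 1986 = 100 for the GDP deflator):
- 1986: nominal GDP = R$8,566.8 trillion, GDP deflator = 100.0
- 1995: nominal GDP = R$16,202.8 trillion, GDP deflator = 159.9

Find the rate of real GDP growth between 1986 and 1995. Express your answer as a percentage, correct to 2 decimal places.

18.28%

Deflate each year: 1986 → 8566.8/1.000 = 8566.80; 1995 → 16202.8/1.599 = 10133.08.
So real GDP changed by 10133.08/8566.80 − 1 = 0.1828, i.e. 18.28%.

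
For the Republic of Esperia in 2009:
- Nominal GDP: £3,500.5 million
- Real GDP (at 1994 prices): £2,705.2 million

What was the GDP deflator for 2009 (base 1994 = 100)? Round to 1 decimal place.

GDP deflator = (Nominal / Real) × 100 = 3500.5 / 2705.2 × 100 = 129.40.

129.4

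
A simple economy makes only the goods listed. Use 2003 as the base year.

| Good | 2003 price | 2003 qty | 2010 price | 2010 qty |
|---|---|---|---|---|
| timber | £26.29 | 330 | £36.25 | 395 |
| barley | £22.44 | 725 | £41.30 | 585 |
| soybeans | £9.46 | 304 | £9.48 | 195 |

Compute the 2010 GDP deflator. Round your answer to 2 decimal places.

Nominal GDP 2010 = 36.25·395 + 41.30·585 + 9.48·195 = 40327.85.
Real GDP 2010 (at 2003 prices) = 26.29·395 + 22.44·585 + 9.46·195 = 25356.65.
Deflator = Nominal/Real × 100 = 40327.85/25356.65 × 100 = 159.042.

159.04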